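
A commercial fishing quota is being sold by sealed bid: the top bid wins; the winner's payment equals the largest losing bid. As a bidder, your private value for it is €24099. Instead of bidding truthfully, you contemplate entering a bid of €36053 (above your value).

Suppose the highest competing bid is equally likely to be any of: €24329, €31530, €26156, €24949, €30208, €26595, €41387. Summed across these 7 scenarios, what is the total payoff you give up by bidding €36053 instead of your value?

The deviation costs you only when the competing bid falls strictly between €24099 and €36053; elsewhere both bids give the same outcome.
€24329: truthful payoff €0, deviation payoff −€230 → loss €230.
€31530: truthful payoff €0, deviation payoff −€7431 → loss €7431.
€26156: truthful payoff €0, deviation payoff −€2057 → loss €2057.
€24949: truthful payoff €0, deviation payoff −€850 → loss €850.
€30208: truthful payoff €0, deviation payoff −€6109 → loss €6109.
€26595: truthful payoff €0, deviation payoff −€2496 → loss €2496.
€41387: outcomes coincide → loss €0.
Total loss = €230 + €7431 + €2057 + €850 + €6109 + €2496 = €19173.
In a second-price auction your bid sets only whether you win, not what you pay, so bidding your true value is weakly dominant.

€19173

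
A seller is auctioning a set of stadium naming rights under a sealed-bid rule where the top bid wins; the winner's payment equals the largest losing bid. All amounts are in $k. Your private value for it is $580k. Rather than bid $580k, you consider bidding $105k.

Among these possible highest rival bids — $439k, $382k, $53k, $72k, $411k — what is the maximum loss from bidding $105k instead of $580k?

$439k: truthful gives $141k, deviation gives $0k → loss $141k.
$382k: truthful gives $198k, deviation gives $0k → loss $198k.
$53k: same outcome either way → loss $0k.
$72k: same outcome either way → loss $0k.
$411k: truthful gives $169k, deviation gives $0k → loss $169k.
Maximum loss: $198k.

$198k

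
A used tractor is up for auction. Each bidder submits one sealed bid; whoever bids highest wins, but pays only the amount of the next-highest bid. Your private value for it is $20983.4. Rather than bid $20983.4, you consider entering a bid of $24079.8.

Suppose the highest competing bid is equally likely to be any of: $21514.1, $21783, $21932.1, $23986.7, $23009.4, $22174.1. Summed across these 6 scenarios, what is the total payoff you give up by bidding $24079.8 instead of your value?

$8499

The deviation costs you only when the competing bid falls strictly between $20983.4 and $24079.8; elsewhere both bids give the same outcome.
$21514.1: truthful payoff $0, deviation payoff −$530.7 → loss $530.7.
$21783: truthful payoff $0, deviation payoff −$799.6 → loss $799.6.
$21932.1: truthful payoff $0, deviation payoff −$948.7 → loss $948.7.
$23986.7: truthful payoff $0, deviation payoff −$3003.3 → loss $3003.3.
$23009.4: truthful payoff $0, deviation payoff −$2026 → loss $2026.
$22174.1: truthful payoff $0, deviation payoff −$1190.7 → loss $1190.7.
Total loss = $530.7 + $799.6 + $948.7 + $3003.3 + $2026 + $1190.7 = $8499.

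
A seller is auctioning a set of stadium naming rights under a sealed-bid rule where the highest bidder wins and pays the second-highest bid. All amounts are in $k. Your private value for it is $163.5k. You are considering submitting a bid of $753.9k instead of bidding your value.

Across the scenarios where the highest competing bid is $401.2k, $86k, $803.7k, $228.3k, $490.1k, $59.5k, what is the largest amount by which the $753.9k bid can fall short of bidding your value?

$401.2k: truthful gives $0k, deviation gives −$237.7k → loss $237.7k.
$86k: same outcome either way → loss $0k.
$803.7k: same outcome either way → loss $0k.
$228.3k: truthful gives $0k, deviation gives −$64.8k → loss $64.8k.
$490.1k: truthful gives $0k, deviation gives −$326.6k → loss $326.6k.
$59.5k: same outcome either way → loss $0k.
Maximum loss: $326.6k.

$326.6k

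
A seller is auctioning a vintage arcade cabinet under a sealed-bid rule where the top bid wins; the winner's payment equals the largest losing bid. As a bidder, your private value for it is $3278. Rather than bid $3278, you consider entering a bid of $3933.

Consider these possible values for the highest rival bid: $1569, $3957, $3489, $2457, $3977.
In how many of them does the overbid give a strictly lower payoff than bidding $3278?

The deviation hurts exactly when the highest competing bid lies strictly between $3278 and $3933 — overbidding then wins at a price above your value.
$1569: below both → same outcome either way.
$3957: above both → same outcome either way.
$3489: inside the interval → strictly worse (loss $211).
$2457: below both → same outcome either way.
$3977: above both → same outcome either way.
Count: 1.

1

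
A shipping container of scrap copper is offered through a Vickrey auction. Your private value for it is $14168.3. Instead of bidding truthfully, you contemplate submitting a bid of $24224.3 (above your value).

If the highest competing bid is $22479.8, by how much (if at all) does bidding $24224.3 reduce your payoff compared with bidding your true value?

Bidding your value $14168.3: you lose (since $14168.3 < $22479.8). Payoff $0.
Bidding $24224.3: you win and pay $22479.8. Payoff $14168.3 − $22479.8 = −$8311.5.
The competing bid $22479.8 lies between your value and your inflated bid, so overbidding wins an item priced above your value.
Loss from deviating = $0 − (−$8311.5) = $8311.5.

$8311.5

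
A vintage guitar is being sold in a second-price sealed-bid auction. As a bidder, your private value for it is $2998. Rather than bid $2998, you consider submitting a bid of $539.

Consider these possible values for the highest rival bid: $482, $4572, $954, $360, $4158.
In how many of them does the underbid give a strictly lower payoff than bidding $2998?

1

The deviation hurts exactly when the highest competing bid lies strictly between $539 and $2998 — underbidding then forfeits a profitable win.
$482: below both → same outcome either way.
$4572: above both → same outcome either way.
$954: inside the interval → strictly worse (loss $2044).
$360: below both → same outcome either way.
$4158: above both → same outcome either way.
Count: 1.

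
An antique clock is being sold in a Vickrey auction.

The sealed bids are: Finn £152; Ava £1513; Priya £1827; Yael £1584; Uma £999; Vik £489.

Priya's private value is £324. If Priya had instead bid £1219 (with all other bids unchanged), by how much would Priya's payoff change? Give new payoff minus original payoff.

£1260

The highest bid among the other bidders is £1584; Priya's bid doesn't change that.
Original bid £1827: Priya is highest, pays the top rival bid £1584; payoff £324 − £1584 = −£1260.
Alternative bid £1219: Priya is not highest (top rival bid is £1584); payoff £0.
Change in payoff = £0 − (−£1260) = £1260.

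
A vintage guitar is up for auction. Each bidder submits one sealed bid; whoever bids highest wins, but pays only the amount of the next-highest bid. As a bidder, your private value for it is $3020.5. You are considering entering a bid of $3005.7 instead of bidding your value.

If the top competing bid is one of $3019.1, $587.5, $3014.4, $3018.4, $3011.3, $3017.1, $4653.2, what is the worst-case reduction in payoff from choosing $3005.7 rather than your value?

$3019.1: truthful gives $1.4, deviation gives $0 → loss $1.4.
$587.5: same outcome either way → loss $0.
$3014.4: truthful gives $6.1, deviation gives $0 → loss $6.1.
$3018.4: truthful gives $2.1, deviation gives $0 → loss $2.1.
$3011.3: truthful gives $9.2, deviation gives $0 → loss $9.2.
$3017.1: truthful gives $3.4, deviation gives $0 → loss $3.4.
$4653.2: same outcome either way → loss $0.
Maximum loss: $9.2.

$9.2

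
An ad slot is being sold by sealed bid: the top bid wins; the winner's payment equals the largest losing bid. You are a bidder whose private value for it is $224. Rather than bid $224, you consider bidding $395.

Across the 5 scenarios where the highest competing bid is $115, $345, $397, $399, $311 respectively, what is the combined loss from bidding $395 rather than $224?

$208

The deviation costs you only when the competing bid falls strictly between $224 and $395; elsewhere both bids give the same outcome.
$115: outcomes coincide → loss $0.
$345: truthful payoff $0, deviation payoff −$121 → loss $121.
$397: outcomes coincide → loss $0.
$399: outcomes coincide → loss $0.
$311: truthful payoff $0, deviation payoff −$87 → loss $87.
Total loss = $121 + $87 = $208.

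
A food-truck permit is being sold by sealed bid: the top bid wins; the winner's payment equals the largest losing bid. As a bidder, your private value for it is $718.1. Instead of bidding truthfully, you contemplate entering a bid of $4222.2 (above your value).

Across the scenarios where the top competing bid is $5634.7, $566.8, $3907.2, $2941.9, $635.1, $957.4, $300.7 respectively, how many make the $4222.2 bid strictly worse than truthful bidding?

The deviation hurts exactly when the highest competing bid lies strictly between $718.1 and $4222.2 — overbidding then wins at a price above your value.
$5634.7: above both → same outcome either way.
$566.8: below both → same outcome either way.
$3907.2: inside the interval → strictly worse (loss $3189.1).
$2941.9: inside the interval → strictly worse (loss $2223.8).
$635.1: below both → same outcome either way.
$957.4: inside the interval → strictly worse (loss $239.3).
$300.7: below both → same outcome either way.
Count: 3.

3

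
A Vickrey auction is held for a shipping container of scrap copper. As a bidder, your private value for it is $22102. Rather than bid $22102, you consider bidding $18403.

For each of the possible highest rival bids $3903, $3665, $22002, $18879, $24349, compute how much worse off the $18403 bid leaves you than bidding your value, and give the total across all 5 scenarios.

$3323

The deviation costs you only when the competing bid falls strictly between $18403 and $22102; elsewhere both bids give the same outcome.
$3903: outcomes coincide → loss $0.
$3665: outcomes coincide → loss $0.
$22002: truthful payoff $100, deviation payoff $0 → loss $100.
$18879: truthful payoff $3223, deviation payoff $0 → loss $3223.
$24349: outcomes coincide → loss $0.
Total loss = $100 + $3223 = $3323.
Because the price is fixed by the runner-up's bid, deviating from your value can only change a good outcome into a bad one — never the reverse.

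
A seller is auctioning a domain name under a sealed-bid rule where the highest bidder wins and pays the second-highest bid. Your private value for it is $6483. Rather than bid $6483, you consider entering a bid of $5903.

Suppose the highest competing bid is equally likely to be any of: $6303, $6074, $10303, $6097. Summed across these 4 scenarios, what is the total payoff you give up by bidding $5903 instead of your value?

The deviation costs you only when the competing bid falls strictly between $5903 and $6483; elsewhere both bids give the same outcome.
$6303: truthful payoff $180, deviation payoff $0 → loss $180.
$6074: truthful payoff $409, deviation payoff $0 → loss $409.
$10303: outcomes coincide → loss $0.
$6097: truthful payoff $386, deviation payoff $0 → loss $386.
Total loss = $180 + $409 + $386 = $975.
Because the price is fixed by the runner-up's bid, deviating from your value can only change a good outcome into a bad one — never the reverse.

$975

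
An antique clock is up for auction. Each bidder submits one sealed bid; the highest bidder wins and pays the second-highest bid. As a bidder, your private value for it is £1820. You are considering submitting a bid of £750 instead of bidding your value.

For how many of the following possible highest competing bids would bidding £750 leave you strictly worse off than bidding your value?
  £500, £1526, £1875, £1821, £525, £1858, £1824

1

The deviation hurts exactly when the highest competing bid lies strictly between £750 and £1820 — underbidding then forfeits a profitable win.
£500: below both → same outcome either way.
£1526: inside the interval → strictly worse (loss £294).
£1875: above both → same outcome either way.
£1821: above both → same outcome either way.
£525: below both → same outcome either way.
£1858: above both → same outcome either way.
£1824: above both → same outcome either way.
Count: 1.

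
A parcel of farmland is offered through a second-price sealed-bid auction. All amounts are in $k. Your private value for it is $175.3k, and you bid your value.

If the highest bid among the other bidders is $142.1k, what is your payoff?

Your bid $175.3k exceeds the highest competing bid $142.1k, so you win.
In a second-price auction the winner pays the second-highest bid, $142.1k.
Payoff = value − price = $175.3k − $142.1k = $33.2k.

$33.2k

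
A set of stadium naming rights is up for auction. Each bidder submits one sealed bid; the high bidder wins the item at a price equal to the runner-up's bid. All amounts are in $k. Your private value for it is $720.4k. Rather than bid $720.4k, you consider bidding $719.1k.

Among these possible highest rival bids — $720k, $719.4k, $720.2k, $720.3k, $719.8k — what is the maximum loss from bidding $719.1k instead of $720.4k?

$1k

$720k: truthful gives $0.4k, deviation gives $0k → loss $0.4k.
$719.4k: truthful gives $1k, deviation gives $0k → loss $1k.
$720.2k: truthful gives $0.2k, deviation gives $0k → loss $0.2k.
$720.3k: truthful gives $0.1k, deviation gives $0k → loss $0.1k.
$719.8k: truthful gives $0.6k, deviation gives $0k → loss $0.6k.
Maximum loss: $1k.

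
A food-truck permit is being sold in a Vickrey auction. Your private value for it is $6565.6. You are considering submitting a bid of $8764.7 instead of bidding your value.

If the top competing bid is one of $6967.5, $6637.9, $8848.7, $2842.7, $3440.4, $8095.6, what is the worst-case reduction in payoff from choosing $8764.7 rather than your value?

$1530

$6967.5: truthful gives $0, deviation gives −$401.9 → loss $401.9.
$6637.9: truthful gives $0, deviation gives −$72.3 → loss $72.3.
$8848.7: same outcome either way → loss $0.
$2842.7: same outcome either way → loss $0.
$3440.4: same outcome either way → loss $0.
$8095.6: truthful gives $0, deviation gives −$1530 → loss $1530.
Maximum loss: $1530.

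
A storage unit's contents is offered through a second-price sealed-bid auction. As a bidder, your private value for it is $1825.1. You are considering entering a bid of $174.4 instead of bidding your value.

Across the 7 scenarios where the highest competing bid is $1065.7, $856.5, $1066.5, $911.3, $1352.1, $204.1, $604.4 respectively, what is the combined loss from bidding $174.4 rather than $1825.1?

$6715.1

The deviation costs you only when the competing bid falls strictly between $174.4 and $1825.1; elsewhere both bids give the same outcome.
$1065.7: truthful payoff $759.4, deviation payoff $0 → loss $759.4.
$856.5: truthful payoff $968.6, deviation payoff $0 → loss $968.6.
$1066.5: truthful payoff $758.6, deviation payoff $0 → loss $758.6.
$911.3: truthful payoff $913.8, deviation payoff $0 → loss $913.8.
$1352.1: truthful payoff $473, deviation payoff $0 → loss $473.
$204.1: truthful payoff $1621, deviation payoff $0 → loss $1621.
$604.4: truthful payoff $1220.7, deviation payoff $0 → loss $1220.7.
Total loss = $759.4 + $968.6 + $758.6 + $913.8 + $473 + $1621 + $1220.7 = $6715.1.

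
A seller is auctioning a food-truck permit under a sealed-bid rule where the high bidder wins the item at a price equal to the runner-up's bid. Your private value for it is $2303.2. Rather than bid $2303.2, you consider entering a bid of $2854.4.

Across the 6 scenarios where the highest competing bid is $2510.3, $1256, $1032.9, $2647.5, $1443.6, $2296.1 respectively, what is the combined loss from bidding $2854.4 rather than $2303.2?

$551.4

The deviation costs you only when the competing bid falls strictly between $2303.2 and $2854.4; elsewhere both bids give the same outcome.
$2510.3: truthful payoff $0, deviation payoff −$207.1 → loss $207.1.
$1256: outcomes coincide → loss $0.
$1032.9: outcomes coincide → loss $0.
$2647.5: truthful payoff $0, deviation payoff −$344.3 → loss $344.3.
$1443.6: outcomes coincide → loss $0.
$2296.1: outcomes coincide → loss $0.
Total loss = $207.1 + $344.3 = $551.4.
In a second-price auction your bid sets only whether you win, not what you pay, so bidding your true value is weakly dominant.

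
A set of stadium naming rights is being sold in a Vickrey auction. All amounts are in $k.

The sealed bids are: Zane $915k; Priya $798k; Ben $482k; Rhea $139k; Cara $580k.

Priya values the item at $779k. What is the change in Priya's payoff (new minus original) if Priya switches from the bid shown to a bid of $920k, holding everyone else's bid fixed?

−$136k

The highest bid among the other bidders is $915k; Priya's bid doesn't change that.
Original bid $798k: Priya is not highest (top rival bid is $915k); payoff $0k.
Alternative bid $920k: Priya is highest, pays the top rival bid $915k; payoff $779k − $915k = −$136k.
Change in payoff = −$136k − ($0k) = −$136k.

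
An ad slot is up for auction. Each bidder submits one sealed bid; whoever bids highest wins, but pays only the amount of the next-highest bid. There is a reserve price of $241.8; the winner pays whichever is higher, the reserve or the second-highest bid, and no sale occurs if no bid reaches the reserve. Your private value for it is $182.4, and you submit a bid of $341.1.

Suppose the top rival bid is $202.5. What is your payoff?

Your bid $341.1 is the highest and exceeds the reserve.
Price = max(second-highest bid, reserve) = max($202.5, $241.8) = $241.8.
Payoff = $182.4 − $241.8 = −$59.4.

−$59.4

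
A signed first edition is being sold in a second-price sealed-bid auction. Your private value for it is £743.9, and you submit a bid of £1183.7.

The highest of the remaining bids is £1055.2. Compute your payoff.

−£311.3

Your bid £1183.7 exceeds the highest competing bid £1055.2, so you win.
In a second-price auction the winner pays the second-highest bid, £1055.2.
Payoff = value − price = £743.9 − £1055.2 = −£311.3.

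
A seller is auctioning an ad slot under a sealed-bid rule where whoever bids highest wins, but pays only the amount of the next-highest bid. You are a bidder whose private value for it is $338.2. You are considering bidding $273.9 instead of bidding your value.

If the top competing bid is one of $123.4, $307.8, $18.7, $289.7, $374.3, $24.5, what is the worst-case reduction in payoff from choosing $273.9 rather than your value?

$123.4: same outcome either way → loss $0.
$307.8: truthful gives $30.4, deviation gives $0 → loss $30.4.
$18.7: same outcome either way → loss $0.
$289.7: truthful gives $48.5, deviation gives $0 → loss $48.5.
$374.3: same outcome either way → loss $0.
$24.5: same outcome either way → loss $0.
Maximum loss: $48.5.

$48.5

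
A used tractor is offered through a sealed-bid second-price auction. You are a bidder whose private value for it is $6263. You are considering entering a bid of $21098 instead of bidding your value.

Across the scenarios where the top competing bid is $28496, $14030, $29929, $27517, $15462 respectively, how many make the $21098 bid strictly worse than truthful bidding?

The deviation hurts exactly when the highest competing bid lies strictly between $6263 and $21098 — overbidding then wins at a price above your value.
$28496: above both → same outcome either way.
$14030: inside the interval → strictly worse (loss $7767).
$29929: above both → same outcome either way.
$27517: above both → same outcome either way.
$15462: inside the interval → strictly worse (loss $9199).
Count: 2.

2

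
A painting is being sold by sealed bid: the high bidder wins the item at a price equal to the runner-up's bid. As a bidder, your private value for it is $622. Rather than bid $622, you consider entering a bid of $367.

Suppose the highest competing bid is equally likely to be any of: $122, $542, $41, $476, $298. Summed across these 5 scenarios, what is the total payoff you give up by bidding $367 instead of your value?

$226

The deviation costs you only when the competing bid falls strictly between $367 and $622; elsewhere both bids give the same outcome.
$122: outcomes coincide → loss $0.
$542: truthful payoff $80, deviation payoff $0 → loss $80.
$41: outcomes coincide → loss $0.
$476: truthful payoff $146, deviation payoff $0 → loss $146.
$298: outcomes coincide → loss $0.
Total loss = $80 + $146 = $226.
Truthful bidding weakly dominates here: raising your bid can only win items priced above your value, and lowering it can only forfeit items priced below.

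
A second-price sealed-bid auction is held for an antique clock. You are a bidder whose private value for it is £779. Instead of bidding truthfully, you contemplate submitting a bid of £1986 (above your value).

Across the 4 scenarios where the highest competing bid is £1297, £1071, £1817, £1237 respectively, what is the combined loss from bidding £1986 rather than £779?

£2306

The deviation costs you only when the competing bid falls strictly between £779 and £1986; elsewhere both bids give the same outcome.
£1297: truthful payoff £0, deviation payoff −£518 → loss £518.
£1071: truthful payoff £0, deviation payoff −£292 → loss £292.
£1817: truthful payoff £0, deviation payoff −£1038 → loss £1038.
£1237: truthful payoff £0, deviation payoff −£458 → loss £458.
Total loss = £518 + £292 + £1038 + £458 = £2306.
Because the price is fixed by the runner-up's bid, deviating from your value can only change a good outcome into a bad one — never the reverse.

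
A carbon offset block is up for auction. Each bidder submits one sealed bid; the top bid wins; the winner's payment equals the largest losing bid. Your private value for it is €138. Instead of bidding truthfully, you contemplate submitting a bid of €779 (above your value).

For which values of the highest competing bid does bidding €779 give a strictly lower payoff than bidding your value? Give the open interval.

(€138, €779)

If the competing bid is below €138, both bids win at the same price — no difference.
If it is above €779, both bids lose — no difference.
If it lies strictly between €138 and €779, bidding your value loses (payoff 0) while bidding €779 wins at a price above your value (payoff negative).
So the deviation strictly hurts on the open interval (€138, €779).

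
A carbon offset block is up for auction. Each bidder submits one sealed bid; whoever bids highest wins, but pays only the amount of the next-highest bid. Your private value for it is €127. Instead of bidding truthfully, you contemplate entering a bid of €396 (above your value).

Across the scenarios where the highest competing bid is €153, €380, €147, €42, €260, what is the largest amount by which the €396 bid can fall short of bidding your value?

€153: truthful gives €0, deviation gives −€26 → loss €26.
€380: truthful gives €0, deviation gives −€253 → loss €253.
€147: truthful gives €0, deviation gives −€20 → loss €20.
€42: same outcome either way → loss €0.
€260: truthful gives €0, deviation gives −€133 → loss €133.
Maximum loss: €253.

€253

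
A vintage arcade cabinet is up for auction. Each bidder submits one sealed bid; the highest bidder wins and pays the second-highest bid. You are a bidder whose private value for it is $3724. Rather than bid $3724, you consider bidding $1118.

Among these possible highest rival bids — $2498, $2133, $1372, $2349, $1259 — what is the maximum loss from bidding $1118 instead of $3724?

$2465

$2498: truthful gives $1226, deviation gives $0 → loss $1226.
$2133: truthful gives $1591, deviation gives $0 → loss $1591.
$1372: truthful gives $2352, deviation gives $0 → loss $2352.
$2349: truthful gives $1375, deviation gives $0 → loss $1375.
$1259: truthful gives $2465, deviation gives $0 → loss $2465.
Maximum loss: $2465.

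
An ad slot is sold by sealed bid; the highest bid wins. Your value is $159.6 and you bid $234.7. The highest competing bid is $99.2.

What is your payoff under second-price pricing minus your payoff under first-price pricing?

You have the highest bid, so you win under either rule.
Second-price: pay $99.2 → payoff $60.4.
First-price: pay your own bid $234.7 → payoff −$75.1.
Difference = $60.4 − (−$75.1) = $135.5.

$135.5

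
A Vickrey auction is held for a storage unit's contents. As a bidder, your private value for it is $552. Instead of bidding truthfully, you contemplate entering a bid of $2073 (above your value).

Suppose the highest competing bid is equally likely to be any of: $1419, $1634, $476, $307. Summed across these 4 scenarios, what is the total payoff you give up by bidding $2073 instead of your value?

$1949

The deviation costs you only when the competing bid falls strictly between $552 and $2073; elsewhere both bids give the same outcome.
$1419: truthful payoff $0, deviation payoff −$867 → loss $867.
$1634: truthful payoff $0, deviation payoff −$1082 → loss $1082.
$476: outcomes coincide → loss $0.
$307: outcomes coincide → loss $0.
Total loss = $867 + $1082 = $1949.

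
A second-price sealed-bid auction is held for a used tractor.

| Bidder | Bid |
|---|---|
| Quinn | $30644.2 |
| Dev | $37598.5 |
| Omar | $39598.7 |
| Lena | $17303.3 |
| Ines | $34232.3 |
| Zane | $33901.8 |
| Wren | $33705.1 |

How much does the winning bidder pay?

Highest bid: Omar at $39598.7, so Omar wins.
Second-highest bid: Dev at $37598.5 — that is the price the winner pays.

$37598.5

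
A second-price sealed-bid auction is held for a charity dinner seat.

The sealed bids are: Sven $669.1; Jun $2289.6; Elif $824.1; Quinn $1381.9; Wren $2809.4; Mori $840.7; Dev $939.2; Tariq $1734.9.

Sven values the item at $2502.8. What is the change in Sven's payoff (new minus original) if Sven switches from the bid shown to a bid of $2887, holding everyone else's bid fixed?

The highest bid among the other bidders is $2809.4; Sven's bid doesn't change that.
Original bid $669.1: Sven is not highest (top rival bid is $2809.4); payoff $0.
Alternative bid $2887: Sven is highest, pays the top rival bid $2809.4; payoff $2502.8 − $2809.4 = −$306.6.
Change in payoff = −$306.6 − ($0) = −$306.6.

−$306.6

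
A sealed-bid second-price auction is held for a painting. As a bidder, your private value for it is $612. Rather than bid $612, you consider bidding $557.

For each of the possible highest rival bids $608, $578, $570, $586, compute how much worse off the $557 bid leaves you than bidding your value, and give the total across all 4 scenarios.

$106

The deviation costs you only when the competing bid falls strictly between $557 and $612; elsewhere both bids give the same outcome.
$608: truthful payoff $4, deviation payoff $0 → loss $4.
$578: truthful payoff $34, deviation payoff $0 → loss $34.
$570: truthful payoff $42, deviation payoff $0 → loss $42.
$586: truthful payoff $26, deviation payoff $0 → loss $26.
Total loss = $4 + $34 + $42 + $26 = $106.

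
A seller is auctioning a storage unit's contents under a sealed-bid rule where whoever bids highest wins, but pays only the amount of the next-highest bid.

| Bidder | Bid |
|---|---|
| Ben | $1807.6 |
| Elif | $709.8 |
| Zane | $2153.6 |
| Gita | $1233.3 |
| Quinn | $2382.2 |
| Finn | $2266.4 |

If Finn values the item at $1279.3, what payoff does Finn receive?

Highest bid: Quinn at $2382.2, so Quinn wins.
Second-highest bid: Finn at $2266.4 — that is the price the winner pays.
Finn did not win, so Finn pays nothing and receives nothing: payoff $0.

$0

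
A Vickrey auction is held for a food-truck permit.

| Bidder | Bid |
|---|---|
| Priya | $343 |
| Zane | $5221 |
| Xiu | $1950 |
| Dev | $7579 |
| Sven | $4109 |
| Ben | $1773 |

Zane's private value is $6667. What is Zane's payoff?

$0

Highest bid: Dev at $7579, so Dev wins.
Second-highest bid: Zane at $5221 — that is the price the winner pays.
Zane did not win, so Zane pays nothing and receives nothing: payoff $0.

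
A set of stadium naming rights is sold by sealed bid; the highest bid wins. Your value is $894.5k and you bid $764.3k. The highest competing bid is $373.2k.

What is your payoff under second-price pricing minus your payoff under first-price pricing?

You have the highest bid, so you win under either rule.
Second-price: pay $373.2k → payoff $521.3k.
First-price: pay your own bid $764.3k → payoff $130.2k.
Difference = $521.3k − ($130.2k) = $391.1k.

$391.1k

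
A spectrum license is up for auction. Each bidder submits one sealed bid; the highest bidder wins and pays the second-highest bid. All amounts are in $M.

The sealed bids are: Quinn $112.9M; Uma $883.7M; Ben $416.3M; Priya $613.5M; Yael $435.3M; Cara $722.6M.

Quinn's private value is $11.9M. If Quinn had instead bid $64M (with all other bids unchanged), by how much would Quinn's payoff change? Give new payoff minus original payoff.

$0M

The highest bid among the other bidders is $883.7M; Quinn's bid doesn't change that.
Original bid $112.9M: Quinn is not highest (top rival bid is $883.7M); payoff $0M.
Alternative bid $64M: Quinn is not highest (top rival bid is $883.7M); payoff $0M.
Change in payoff = $0M − ($0M) = $0M.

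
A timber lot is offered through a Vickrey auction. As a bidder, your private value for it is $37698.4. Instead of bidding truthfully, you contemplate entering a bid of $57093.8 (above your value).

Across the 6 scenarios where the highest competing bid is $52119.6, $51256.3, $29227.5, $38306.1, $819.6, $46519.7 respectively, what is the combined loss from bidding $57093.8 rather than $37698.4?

$37408.1

The deviation costs you only when the competing bid falls strictly between $37698.4 and $57093.8; elsewhere both bids give the same outcome.
$52119.6: truthful payoff $0, deviation payoff −$14421.2 → loss $14421.2.
$51256.3: truthful payoff $0, deviation payoff −$13557.9 → loss $13557.9.
$29227.5: outcomes coincide → loss $0.
$38306.1: truthful payoff $0, deviation payoff −$607.7 → loss $607.7.
$819.6: outcomes coincide → loss $0.
$46519.7: truthful payoff $0, deviation payoff −$8821.3 → loss $8821.3.
Total loss = $14421.2 + $13557.9 + $607.7 + $8821.3 = $37408.1.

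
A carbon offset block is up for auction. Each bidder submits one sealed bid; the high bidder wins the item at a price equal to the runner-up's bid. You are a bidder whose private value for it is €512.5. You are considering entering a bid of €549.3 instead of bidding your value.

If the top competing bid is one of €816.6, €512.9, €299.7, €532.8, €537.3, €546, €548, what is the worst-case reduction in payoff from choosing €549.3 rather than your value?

€35.5

€816.6: same outcome either way → loss €0.
€512.9: truthful gives €0, deviation gives −€0.4 → loss €0.4.
€299.7: same outcome either way → loss €0.
€532.8: truthful gives €0, deviation gives −€20.3 → loss €20.3.
€537.3: truthful gives €0, deviation gives −€24.8 → loss €24.8.
€546: truthful gives €0, deviation gives −€33.5 → loss €33.5.
€548: truthful gives €0, deviation gives −€35.5 → loss €35.5.
Maximum loss: €35.5.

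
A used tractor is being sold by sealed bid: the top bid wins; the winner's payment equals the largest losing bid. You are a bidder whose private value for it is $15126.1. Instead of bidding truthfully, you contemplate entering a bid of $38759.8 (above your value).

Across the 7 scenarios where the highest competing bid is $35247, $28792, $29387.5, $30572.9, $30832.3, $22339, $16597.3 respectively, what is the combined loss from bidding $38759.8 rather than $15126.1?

The deviation costs you only when the competing bid falls strictly between $15126.1 and $38759.8; elsewhere both bids give the same outcome.
$35247: truthful payoff $0, deviation payoff −$20120.9 → loss $20120.9.
$28792: truthful payoff $0, deviation payoff −$13665.9 → loss $13665.9.
$29387.5: truthful payoff $0, deviation payoff −$14261.4 → loss $14261.4.
$30572.9: truthful payoff $0, deviation payoff −$15446.8 → loss $15446.8.
$30832.3: truthful payoff $0, deviation payoff −$15706.2 → loss $15706.2.
$22339: truthful payoff $0, deviation payoff −$7212.9 → loss $7212.9.
$16597.3: truthful payoff $0, deviation payoff −$1471.2 → loss $1471.2.
Total loss = $20120.9 + $13665.9 + $14261.4 + $15446.8 + $15706.2 + $7212.9 + $1471.2 = $87885.3.

$87885.3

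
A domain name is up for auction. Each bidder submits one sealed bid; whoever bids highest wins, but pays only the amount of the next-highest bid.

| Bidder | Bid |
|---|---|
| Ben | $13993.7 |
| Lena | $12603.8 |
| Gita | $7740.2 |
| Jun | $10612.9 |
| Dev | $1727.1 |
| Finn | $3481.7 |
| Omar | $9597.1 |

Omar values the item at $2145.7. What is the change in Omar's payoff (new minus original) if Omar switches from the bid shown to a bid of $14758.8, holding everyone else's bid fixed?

The highest bid among the other bidders is $13993.7; Omar's bid doesn't change that.
Original bid $9597.1: Omar is not highest (top rival bid is $13993.7); payoff $0.
Alternative bid $14758.8: Omar is highest, pays the top rival bid $13993.7; payoff $2145.7 − $13993.7 = −$11848.
Change in payoff = −$11848 − ($0) = −$11848.

−$11848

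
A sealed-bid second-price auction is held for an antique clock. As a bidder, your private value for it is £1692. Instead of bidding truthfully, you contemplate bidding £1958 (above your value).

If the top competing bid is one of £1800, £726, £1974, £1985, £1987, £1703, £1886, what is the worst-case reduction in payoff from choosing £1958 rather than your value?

£194

£1800: truthful gives £0, deviation gives −£108 → loss £108.
£726: same outcome either way → loss £0.
£1974: same outcome either way → loss £0.
£1985: same outcome either way → loss £0.
£1987: same outcome either way → loss £0.
£1703: truthful gives £0, deviation gives −£11 → loss £11.
£1886: truthful gives £0, deviation gives −£194 → loss £194.
Maximum loss: £194.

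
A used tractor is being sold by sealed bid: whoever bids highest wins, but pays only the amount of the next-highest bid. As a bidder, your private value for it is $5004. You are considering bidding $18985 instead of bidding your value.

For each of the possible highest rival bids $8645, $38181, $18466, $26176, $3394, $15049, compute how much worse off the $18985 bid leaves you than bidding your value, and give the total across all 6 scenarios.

$27148

The deviation costs you only when the competing bid falls strictly between $5004 and $18985; elsewhere both bids give the same outcome.
$8645: truthful payoff $0, deviation payoff −$3641 → loss $3641.
$38181: outcomes coincide → loss $0.
$18466: truthful payoff $0, deviation payoff −$13462 → loss $13462.
$26176: outcomes coincide → loss $0.
$3394: outcomes coincide → loss $0.
$15049: truthful payoff $0, deviation payoff −$10045 → loss $10045.
Total loss = $3641 + $13462 + $10045 = $27148.
Because the price is fixed by the runner-up's bid, deviating from your value can only change a good outcome into a bad one — never the reverse.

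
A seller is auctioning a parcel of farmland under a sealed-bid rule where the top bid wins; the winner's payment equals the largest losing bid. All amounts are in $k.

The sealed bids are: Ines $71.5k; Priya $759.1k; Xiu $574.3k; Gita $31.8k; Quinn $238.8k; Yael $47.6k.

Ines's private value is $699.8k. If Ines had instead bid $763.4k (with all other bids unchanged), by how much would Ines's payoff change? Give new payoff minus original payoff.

−$59.3k

The highest bid among the other bidders is $759.1k; Ines's bid doesn't change that.
Original bid $71.5k: Ines is not highest (top rival bid is $759.1k); payoff $0k.
Alternative bid $763.4k: Ines is highest, pays the top rival bid $759.1k; payoff $699.8k − $759.1k = −$59.3k.
Change in payoff = −$59.3k − ($0k) = −$59.3k.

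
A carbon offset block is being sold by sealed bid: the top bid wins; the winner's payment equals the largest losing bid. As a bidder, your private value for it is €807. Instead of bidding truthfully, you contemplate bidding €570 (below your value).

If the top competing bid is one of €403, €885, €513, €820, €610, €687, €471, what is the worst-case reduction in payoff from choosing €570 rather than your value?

€197

€403: same outcome either way → loss €0.
€885: same outcome either way → loss €0.
€513: same outcome either way → loss €0.
€820: same outcome either way → loss €0.
€610: truthful gives €197, deviation gives €0 → loss €197.
€687: truthful gives €120, deviation gives €0 → loss €120.
€471: same outcome either way → loss €0.
Maximum loss: €197.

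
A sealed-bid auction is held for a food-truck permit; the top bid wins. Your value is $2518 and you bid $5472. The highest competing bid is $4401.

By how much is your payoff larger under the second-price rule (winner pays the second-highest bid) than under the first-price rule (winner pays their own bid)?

$1071

You have the highest bid, so you win under either rule.
Second-price: pay $4401 → payoff −$1883.
First-price: pay your own bid $5472 → payoff −$2954.
Difference = −$1883 − (−$2954) = $1071.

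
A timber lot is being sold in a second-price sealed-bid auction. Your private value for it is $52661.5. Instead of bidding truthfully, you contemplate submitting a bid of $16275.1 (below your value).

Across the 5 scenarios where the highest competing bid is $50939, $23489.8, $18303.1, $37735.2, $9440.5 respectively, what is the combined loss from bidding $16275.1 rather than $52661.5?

$80178.9

The deviation costs you only when the competing bid falls strictly between $16275.1 and $52661.5; elsewhere both bids give the same outcome.
$50939: truthful payoff $1722.5, deviation payoff $0 → loss $1722.5.
$23489.8: truthful payoff $29171.7, deviation payoff $0 → loss $29171.7.
$18303.1: truthful payoff $34358.4, deviation payoff $0 → loss $34358.4.
$37735.2: truthful payoff $14926.3, deviation payoff $0 → loss $14926.3.
$9440.5: outcomes coincide → loss $0.
Total loss = $1722.5 + $29171.7 + $34358.4 + $14926.3 = $80178.9.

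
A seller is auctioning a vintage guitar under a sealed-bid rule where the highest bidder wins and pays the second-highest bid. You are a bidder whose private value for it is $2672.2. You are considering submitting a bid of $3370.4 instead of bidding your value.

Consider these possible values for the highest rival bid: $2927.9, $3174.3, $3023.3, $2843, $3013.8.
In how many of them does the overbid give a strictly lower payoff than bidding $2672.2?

The deviation hurts exactly when the highest competing bid lies strictly between $2672.2 and $3370.4 — overbidding then wins at a price above your value.
$2927.9: inside the interval → strictly worse (loss $255.7).
$3174.3: inside the interval → strictly worse (loss $502.1).
$3023.3: inside the interval → strictly worse (loss $351.1).
$2843: inside the interval → strictly worse (loss $170.8).
$3013.8: inside the interval → strictly worse (loss $341.6).
Count: 5.

5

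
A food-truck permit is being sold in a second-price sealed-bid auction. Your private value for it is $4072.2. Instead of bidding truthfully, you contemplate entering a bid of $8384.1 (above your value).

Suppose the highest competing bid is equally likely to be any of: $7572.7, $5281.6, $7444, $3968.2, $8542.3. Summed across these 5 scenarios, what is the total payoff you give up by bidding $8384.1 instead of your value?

$8081.7

The deviation costs you only when the competing bid falls strictly between $4072.2 and $8384.1; elsewhere both bids give the same outcome.
$7572.7: truthful payoff $0, deviation payoff −$3500.5 → loss $3500.5.
$5281.6: truthful payoff $0, deviation payoff −$1209.4 → loss $1209.4.
$7444: truthful payoff $0, deviation payoff −$3371.8 → loss $3371.8.
$3968.2: outcomes coincide → loss $0.
$8542.3: outcomes coincide → loss $0.
Total loss = $3500.5 + $1209.4 + $3371.8 = $8081.7.
In a second-price auction your bid sets only whether you win, not what you pay, so bidding your true value is weakly dominant.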